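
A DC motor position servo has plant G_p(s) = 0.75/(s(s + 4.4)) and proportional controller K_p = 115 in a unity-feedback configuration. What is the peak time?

T_p = 0.348 s

The closed-loop denominator s² + 4.4s + 86.25 gives ω_n = √86.25 = 9.287 and ζ = 4.4/(2ω_n) = 0.2369.
Damped frequency ω_d = ω_n√(1−ζ²) = 9.023 rad/s, so peak time T_p = π/ω_d = 0.348 s.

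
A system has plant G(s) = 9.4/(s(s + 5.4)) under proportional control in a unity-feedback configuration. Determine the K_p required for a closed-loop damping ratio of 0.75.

K_p = 1.38

Closed-loop characteristic equation: s² + 5.4s + K_p·9.4 = 0.
So ω_n = √(9.4K_p) and 2ζω_n = 5.4, giving ζ = 5.4/(2√(9.4K_p)).
Setting ζ = 0.75: √(9.4K_p) = 5.4/(2·0.75) = 3.6, so K_p = 12.96/9.4 = 1.38.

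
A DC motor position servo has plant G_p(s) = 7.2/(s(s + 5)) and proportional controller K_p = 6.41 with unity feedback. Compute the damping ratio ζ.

The closed-loop denominator is s(s+5) + 6.41·7.2 = s² + 5s + 46.15.
So ω_n² = 46.15 ⇒ ω_n = 6.794 rad/s, and ζ = 5/(2ω_n) = 0.368.

ζ = 0.368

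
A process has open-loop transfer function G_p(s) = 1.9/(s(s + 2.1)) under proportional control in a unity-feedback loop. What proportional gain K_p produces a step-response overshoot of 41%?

From %OS = 100·exp(−πζ/√(1−ζ²)) = 41%, ζ = −ln(0.41)/√(π²+ln²(0.41)) = 0.273.
Characteristic equation s² + 2.1s + 1.9K_p = 0 gives ζ = 2.1/(2√(1.9K_p)).
Setting ζ = 0.273: √(1.9K_p) = 2.1/(2·0.273) = 3.846, so K_p = 14.79/1.9 = 7.78.

K_p = 7.78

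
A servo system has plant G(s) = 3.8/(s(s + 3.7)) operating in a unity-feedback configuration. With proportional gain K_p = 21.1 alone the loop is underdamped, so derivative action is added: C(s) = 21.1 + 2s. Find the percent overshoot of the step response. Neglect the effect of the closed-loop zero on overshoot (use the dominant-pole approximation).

7.77%

Forward path: (21.1 + 2s)·3.8/(s(s+3.7)). The closed-loop characteristic equation is s² + (3.7 + 3.8·2)s + 3.8·21.1 = 0.
That is s² + 11.3s + 80.18 = 0, so ω_n = 8.954 rad/s and ζ = 11.3/(2·8.954) = 0.631.
%OS = 100·exp(−πζ/√(1−ζ²)) = 7.77%.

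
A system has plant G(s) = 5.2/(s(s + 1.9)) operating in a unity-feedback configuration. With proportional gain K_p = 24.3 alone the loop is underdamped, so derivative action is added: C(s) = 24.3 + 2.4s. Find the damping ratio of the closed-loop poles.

Forward path: (24.3 + 2.4s)·5.2/(s(s+1.9)). The closed-loop characteristic equation is s² + (1.9 + 5.2·2.4)s + 5.2·24.3 = 0.
That is s² + 14.38s + 126.4 = 0, so ω_n = 11.24 rad/s and ζ = 14.38/(2·11.24) = 0.6396.

ζ = 0.64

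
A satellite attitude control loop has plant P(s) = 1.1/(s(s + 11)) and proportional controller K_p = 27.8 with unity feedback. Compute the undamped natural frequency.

ω_n = 5.53 rad/s

The closed-loop denominator is s(s+11) + 27.8·1.1 = s² + 11s + 30.58.
Matching s² + 2ζω_n s + ω_n²: ω_n = √30.58 = 5.53 rad/s and 2ζω_n = 11, so ζ = 11/(2·5.53) = 0.995.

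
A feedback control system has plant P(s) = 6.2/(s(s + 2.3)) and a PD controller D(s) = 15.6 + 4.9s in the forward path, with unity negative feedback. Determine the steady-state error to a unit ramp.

0.0238

The loop has one pole at the origin (type 1). Velocity error constant K_v = lim_{s→0} s·D(s)P(s) = 15.6·6.2/2.3 = 42.05.
Steady-state error to a unit ramp: e_ss = 1/K_v = 0.0238.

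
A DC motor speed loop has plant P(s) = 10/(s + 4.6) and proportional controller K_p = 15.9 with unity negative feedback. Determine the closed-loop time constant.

Closed-loop transfer function: T(s) = K_p·P(s)/(1 + K_p·P(s)) = 159/(s + 4.6 + 159) = 159/(s + 163.6).
Time constant τ = 1/163.6 = 0.00611 s.

τ = 0.00611 s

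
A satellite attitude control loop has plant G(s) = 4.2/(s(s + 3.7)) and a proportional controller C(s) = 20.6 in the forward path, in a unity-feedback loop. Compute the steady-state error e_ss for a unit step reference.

0

The open loop C(s)G(s) has a pole at the origin (type 1), so the static position error constant is infinite and e_ss = 1/(1+∞) = 0.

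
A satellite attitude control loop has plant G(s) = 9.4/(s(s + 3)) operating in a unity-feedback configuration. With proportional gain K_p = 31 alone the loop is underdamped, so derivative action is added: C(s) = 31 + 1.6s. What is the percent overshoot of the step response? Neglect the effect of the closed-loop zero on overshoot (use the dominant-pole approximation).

14.2%

Forward path: (31 + 1.6s)·9.4/(s(s+3)). The closed-loop characteristic equation is s² + (3 + 9.4·1.6)s + 9.4·31 = 0.
That is s² + 18.04s + 291.4 = 0, so ω_n = 17.07 rad/s and ζ = 18.04/(2·17.07) = 0.5284.
%OS = 100·exp(−πζ/√(1−ζ²)) = 14.2%.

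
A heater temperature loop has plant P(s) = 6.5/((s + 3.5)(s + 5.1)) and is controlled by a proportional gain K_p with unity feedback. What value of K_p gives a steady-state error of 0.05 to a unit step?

Steady-state error for a unit step on this type-0 loop is 1/(1 + K_p·P(0)).
P(0) = 0.3641. Require 1/(1 + K_p·0.3641) = 0.05, so 1 + 0.3641·K_p = 20.
K_p = (20 − 1)/0.3641 = 52.2.

K_p = 52.2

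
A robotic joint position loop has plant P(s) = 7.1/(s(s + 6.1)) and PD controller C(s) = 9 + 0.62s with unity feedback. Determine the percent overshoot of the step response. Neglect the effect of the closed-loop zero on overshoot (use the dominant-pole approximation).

6.48%

Forward path: (9 + 0.62s)·7.1/(s(s+6.1)). The closed-loop characteristic equation is s² + (6.1 + 7.1·0.62)s + 7.1·9 = 0.
That is s² + 10.5s + 63.9 = 0, so ω_n = 7.994 rad/s and ζ = 10.5/(2·7.994) = 0.6569.
%OS = 100·exp(−πζ/√(1−ζ²)) = 6.48%.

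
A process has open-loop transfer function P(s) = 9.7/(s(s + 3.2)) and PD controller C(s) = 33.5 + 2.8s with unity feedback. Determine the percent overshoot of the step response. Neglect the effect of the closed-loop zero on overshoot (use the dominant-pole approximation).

0.741%

Forward path: (33.5 + 2.8s)·9.7/(s(s+3.2)). The closed-loop characteristic equation is s² + (3.2 + 9.7·2.8)s + 9.7·33.5 = 0.
That is s² + 30.36s + 324.9 = 0, so ω_n = 18.03 rad/s and ζ = 30.36/(2·18.03) = 0.8421.
%OS = 100·exp(−πζ/√(1−ζ²)) = 0.741%.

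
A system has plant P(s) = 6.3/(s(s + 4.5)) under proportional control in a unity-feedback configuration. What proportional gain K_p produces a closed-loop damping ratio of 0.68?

K_p = 1.74

Closed-loop characteristic equation: s² + 4.5s + K_p·6.3 = 0.
So ω_n = √(6.3K_p) and 2ζω_n = 4.5, giving ζ = 4.5/(2√(6.3K_p)).
Setting ζ = 0.68: √(6.3K_p) = 4.5/(2·0.68) = 3.309, so K_p = 10.95/6.3 = 1.74.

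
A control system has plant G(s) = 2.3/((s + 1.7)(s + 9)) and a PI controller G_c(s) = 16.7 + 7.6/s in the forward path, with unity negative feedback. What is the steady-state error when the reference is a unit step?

The open loop G_c(s)G(s) has a pole at the origin (type 1), so the static position error constant is infinite and e_ss = 1/(1+∞) = 0.

0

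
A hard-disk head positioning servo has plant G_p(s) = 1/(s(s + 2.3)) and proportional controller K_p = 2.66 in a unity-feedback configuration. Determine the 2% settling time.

T_s ≈ 3.48 s

The closed-loop denominator s² + 2.3s + 2.66 gives ω_n = √2.66 = 1.631 and ζ = 2.3/(2ω_n) = 0.7051.
2% settling time T_s ≈ 4/(ζω_n) = 4/1.15 = 3.48 s.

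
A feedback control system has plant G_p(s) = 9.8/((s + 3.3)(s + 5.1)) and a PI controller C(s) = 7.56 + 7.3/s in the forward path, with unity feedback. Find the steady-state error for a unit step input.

0

The open loop C(s)G_p(s) has a pole at the origin (type 1), so the static position error constant is infinite and e_ss = 1/(1+∞) = 0.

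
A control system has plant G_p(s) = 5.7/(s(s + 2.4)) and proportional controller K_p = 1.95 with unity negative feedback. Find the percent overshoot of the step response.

Closed-loop characteristic equation: s² + 2.4s + 11.12 = 0, so ω_n = 3.334 rad/s and ζ = 2.4/(2·3.334) = 0.3599.
%OS = 100·exp(−πζ/√(1−ζ²)) = 100·exp(−π·0.3599/√0.8704) = 29.8%.

29.8%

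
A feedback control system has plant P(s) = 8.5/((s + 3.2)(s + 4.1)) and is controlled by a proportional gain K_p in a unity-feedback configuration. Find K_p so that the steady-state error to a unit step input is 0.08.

K_p = 17.8

Steady-state error for a unit step on this type-0 loop is 1/(1 + K_p·P(0)).
P(0) = 0.6479. Require 1/(1 + K_p·0.6479) = 0.08, so 1 + 0.6479·K_p = 12.5.
K_p = (12.5 − 1)/0.6479 = 17.8.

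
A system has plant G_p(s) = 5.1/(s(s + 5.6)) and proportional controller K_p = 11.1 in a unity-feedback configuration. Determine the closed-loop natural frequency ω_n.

ω_n = 7.52 rad/s

The closed-loop denominator is s(s+5.6) + 11.1·5.1 = s² + 5.6s + 56.61.
So ω_n² = 56.61 ⇒ ω_n = 7.524 rad/s, and ζ = 5.6/(2ω_n) = 0.372.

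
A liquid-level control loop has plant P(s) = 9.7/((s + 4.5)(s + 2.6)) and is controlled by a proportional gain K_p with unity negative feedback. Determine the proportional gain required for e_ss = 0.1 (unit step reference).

K_p = 10.9

Steady-state error for a unit step on this type-0 loop is 1/(1 + K_p·P(0)).
P(0) = 0.8291. Require 1/(1 + K_p·0.8291) = 0.1, so 1 + 0.8291·K_p = 10.
K_p = (10 − 1)/0.8291 = 10.9.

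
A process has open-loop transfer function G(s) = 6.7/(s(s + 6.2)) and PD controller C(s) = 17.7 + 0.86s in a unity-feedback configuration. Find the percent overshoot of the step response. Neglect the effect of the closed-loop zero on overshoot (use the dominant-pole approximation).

Forward path: (17.7 + 0.86s)·6.7/(s(s+6.2)). The closed-loop characteristic equation is s² + (6.2 + 6.7·0.86)s + 6.7·17.7 = 0.
That is s² + 11.96s + 118.6 = 0, so ω_n = 10.89 rad/s and ζ = 11.96/(2·10.89) = 0.5492.
%OS = 100·exp(−πζ/√(1−ζ²)) = 12.7%.

12.7%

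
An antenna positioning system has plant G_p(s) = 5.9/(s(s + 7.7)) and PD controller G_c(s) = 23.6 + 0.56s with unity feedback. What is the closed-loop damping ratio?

Forward path: (23.6 + 0.56s)·5.9/(s(s+7.7)). The closed-loop characteristic equation is s² + (7.7 + 5.9·0.56)s + 5.9·23.6 = 0.
That is s² + 11s + 139.2 = 0, so ω_n = 11.8 rad/s and ζ = 11/(2·11.8) = 0.4663.

ζ = 0.466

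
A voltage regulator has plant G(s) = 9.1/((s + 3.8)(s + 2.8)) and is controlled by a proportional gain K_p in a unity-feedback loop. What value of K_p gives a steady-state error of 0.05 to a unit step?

For a type-0 loop with proportional control, e_ss = 1/(1 + K_p·G(0)).
G(0) = 0.8553. Require 1/(1 + K_p·0.8553) = 0.05, so 1 + 0.8553·K_p = 20.
K_p = (20 − 1)/0.8553 = 22.2.

K_p = 22.2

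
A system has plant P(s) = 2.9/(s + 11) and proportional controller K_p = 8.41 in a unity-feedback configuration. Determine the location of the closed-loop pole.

s = -35.39

Closed-loop transfer function: T(s) = K_p·P(s)/(1 + K_p·P(s)) = 24.39/(s + 11 + 24.39) = 24.39/(s + 35.39).
The closed-loop pole is at s = −35.39.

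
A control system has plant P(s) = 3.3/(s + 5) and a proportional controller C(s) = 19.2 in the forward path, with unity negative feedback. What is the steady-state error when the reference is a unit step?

The loop is type 0. Static position error constant K_pos = C(0)·P(0) = 19.2·0.66 = 12.67.
Steady-state error to a unit step: e_ss = 1/(1+K_pos) = 1/13.67 = 0.0731.

0.0731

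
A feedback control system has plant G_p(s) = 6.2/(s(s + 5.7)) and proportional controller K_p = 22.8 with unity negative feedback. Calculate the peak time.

The closed-loop denominator s² + 5.7s + 141.4 gives ω_n = √141.4 = 11.89 and ζ = 5.7/(2ω_n) = 0.2397.
Damped frequency ω_d = ω_n√(1−ζ²) = 11.54 rad/s, so peak time T_p = π/ω_d = 0.272 s.

T_p = 0.272 s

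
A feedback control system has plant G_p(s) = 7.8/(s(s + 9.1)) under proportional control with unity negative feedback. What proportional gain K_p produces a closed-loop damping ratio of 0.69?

K_p = 5.57

Closed-loop characteristic equation: s² + 9.1s + K_p·7.8 = 0.
So ω_n = √(7.8K_p) and 2ζω_n = 9.1, giving ζ = 9.1/(2√(7.8K_p)).
Setting ζ = 0.69: √(7.8K_p) = 9.1/(2·0.69) = 6.594, so K_p = 43.48/7.8 = 5.57.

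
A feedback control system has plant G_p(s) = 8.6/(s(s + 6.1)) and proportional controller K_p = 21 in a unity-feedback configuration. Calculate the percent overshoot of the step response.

48.1%

From 1 + K_pG_p(s) = 0: s² + 6.1s + 180.6 = 0 ⇒ ω_n = 13.44, ζ = 0.227.
%OS = 100·exp(−πζ/√(1−ζ²)) = 100·exp(−π·0.227/√0.9485) = 48.1%.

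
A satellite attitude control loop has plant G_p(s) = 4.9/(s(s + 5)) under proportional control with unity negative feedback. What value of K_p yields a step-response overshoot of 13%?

From %OS = 100·exp(−πζ/√(1−ζ²)) = 13%, ζ = −ln(0.13)/√(π²+ln²(0.13)) = 0.5446.
Characteristic equation s² + 5s + 4.9K_p = 0 gives ζ = 5/(2√(4.9K_p)).
Setting ζ = 0.5446: √(4.9K_p) = 5/(2·0.5446) = 4.59, so K_p = 21.07/4.9 = 4.3.

K_p = 4.3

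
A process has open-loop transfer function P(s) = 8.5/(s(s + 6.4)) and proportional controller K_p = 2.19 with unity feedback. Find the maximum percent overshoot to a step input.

The closed-loop denominator s² + 6.4s + 18.61 gives ω_n = √18.61 = 4.315 and ζ = 6.4/(2ω_n) = 0.7417.
%OS = 100·exp(−πζ/√(1−ζ²)) = 100·exp(−π·0.7417/√0.4499) = 3.1%.

3.1%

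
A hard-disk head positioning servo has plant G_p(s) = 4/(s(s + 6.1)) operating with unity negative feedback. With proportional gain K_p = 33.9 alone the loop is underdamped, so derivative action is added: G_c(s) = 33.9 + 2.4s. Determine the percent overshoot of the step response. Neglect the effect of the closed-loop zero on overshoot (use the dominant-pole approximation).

Forward path: (33.9 + 2.4s)·4/(s(s+6.1)). The closed-loop characteristic equation is s² + (6.1 + 4·2.4)s + 4·33.9 = 0.
That is s² + 15.7s + 135.6 = 0, so ω_n = 11.64 rad/s and ζ = 15.7/(2·11.64) = 0.6741.
%OS = 100·exp(−πζ/√(1−ζ²)) = 5.69%.

5.69%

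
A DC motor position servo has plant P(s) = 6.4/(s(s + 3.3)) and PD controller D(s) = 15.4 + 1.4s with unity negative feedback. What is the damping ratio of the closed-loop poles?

ζ = 0.617

Forward path: (15.4 + 1.4s)·6.4/(s(s+3.3)). The closed-loop characteristic equation is s² + (3.3 + 6.4·1.4)s + 6.4·15.4 = 0.
That is s² + 12.26s + 98.56 = 0, so ω_n = 9.928 rad/s and ζ = 12.26/(2·9.928) = 0.6175.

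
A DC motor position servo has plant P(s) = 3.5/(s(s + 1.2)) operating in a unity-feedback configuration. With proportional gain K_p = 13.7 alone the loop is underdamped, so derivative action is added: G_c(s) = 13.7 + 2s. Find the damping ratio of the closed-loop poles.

Forward path: (13.7 + 2s)·3.5/(s(s+1.2)). The closed-loop characteristic equation is s² + (1.2 + 3.5·2)s + 3.5·13.7 = 0.
That is s² + 8.2s + 47.95 = 0, so ω_n = 6.925 rad/s and ζ = 8.2/(2·6.925) = 0.5921.

ζ = 0.592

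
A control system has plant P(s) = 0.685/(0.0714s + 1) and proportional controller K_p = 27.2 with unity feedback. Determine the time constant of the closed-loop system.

Closed loop: T(s) = K_p·P/(1+K_p·P) = 18.63/(0.0714s + 1 + 18.63), with pole at s = −(1 + 18.63)/0.0714 = −275.
Closed-loop time constant τ = 1/275 = 0.00364 s.

τ = 0.00364 s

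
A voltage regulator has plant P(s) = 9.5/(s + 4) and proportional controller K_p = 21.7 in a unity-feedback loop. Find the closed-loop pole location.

s = -210.2

Closed-loop transfer function: T(s) = K_p·P(s)/(1 + K_p·P(s)) = 206.2/(s + 4 + 206.2) = 206.2/(s + 210.2).
The closed-loop pole is at s = −210.2.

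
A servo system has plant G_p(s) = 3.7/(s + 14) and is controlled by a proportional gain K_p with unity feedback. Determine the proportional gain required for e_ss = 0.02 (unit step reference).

K_p = 185

For a type-0 loop with proportional control, e_ss = 1/(1 + K_p·G_p(0)).
G_p(0) = 0.2643. Require 1/(1 + K_p·0.2643) = 0.02, so 1 + 0.2643·K_p = 50.
K_p = (50 − 1)/0.2643 = 185.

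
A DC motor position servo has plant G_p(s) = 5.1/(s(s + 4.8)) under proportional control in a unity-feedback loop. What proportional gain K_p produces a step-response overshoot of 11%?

K_p = 3.42

From %OS = 100·exp(−πζ/√(1−ζ²)) = 11%, ζ = −ln(0.11)/√(π²+ln²(0.11)) = 0.5749.
Characteristic equation s² + 4.8s + 5.1K_p = 0 gives ζ = 4.8/(2√(5.1K_p)).
Setting ζ = 0.5749: √(5.1K_p) = 4.8/(2·0.5749) = 4.175, so K_p = 17.43/5.1 = 3.42.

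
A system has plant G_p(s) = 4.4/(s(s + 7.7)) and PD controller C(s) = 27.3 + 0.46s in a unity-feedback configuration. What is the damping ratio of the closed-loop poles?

ζ = 0.444

Forward path: (27.3 + 0.46s)·4.4/(s(s+7.7)). The closed-loop characteristic equation is s² + (7.7 + 4.4·0.46)s + 4.4·27.3 = 0.
That is s² + 9.724s + 120.1 = 0, so ω_n = 10.96 rad/s and ζ = 9.724/(2·10.96) = 0.4436.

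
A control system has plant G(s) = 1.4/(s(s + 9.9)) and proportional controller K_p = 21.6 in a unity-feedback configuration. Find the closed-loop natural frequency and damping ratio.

ω_n = 5.5 rad/s, ζ = 0.9

The closed-loop denominator is s(s+9.9) + 21.6·1.4 = s² + 9.9s + 30.24.
Matching s² + 2ζω_n s + ω_n²: ω_n = √30.24 = 5.499 rad/s and 2ζω_n = 9.9, so ζ = 9.9/(2·5.499) = 0.9.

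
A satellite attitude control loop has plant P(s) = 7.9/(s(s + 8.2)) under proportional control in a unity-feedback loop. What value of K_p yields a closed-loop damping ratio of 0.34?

K_p = 18.4

Closed-loop characteristic equation: s² + 8.2s + K_p·7.9 = 0.
So ω_n = √(7.9K_p) and 2ζω_n = 8.2, giving ζ = 8.2/(2√(7.9K_p)).
Setting ζ = 0.34: √(7.9K_p) = 8.2/(2·0.34) = 12.06, so K_p = 145.4/7.9 = 18.4.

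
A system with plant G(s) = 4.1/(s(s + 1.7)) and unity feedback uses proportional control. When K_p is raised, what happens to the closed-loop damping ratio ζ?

ζ = 1.7/(2√(4.1K_p)); increasing K_p raises the denominator, so ζ falls.

decrease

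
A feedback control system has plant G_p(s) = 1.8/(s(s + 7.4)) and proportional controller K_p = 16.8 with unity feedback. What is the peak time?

Closed-loop characteristic equation: s² + 7.4s + 30.24 = 0, so ω_n = 5.499 rad/s and ζ = 7.4/(2·5.499) = 0.6728.
Damped frequency ω_d = ω_n√(1−ζ²) = 4.068 rad/s, so peak time T_p = π/ω_d = 0.772 s.

T_p = 0.772 s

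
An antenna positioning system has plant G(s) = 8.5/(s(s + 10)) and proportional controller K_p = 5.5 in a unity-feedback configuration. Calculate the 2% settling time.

Closed-loop characteristic equation: s² + 10s + 46.75 = 0, so ω_n = 6.837 rad/s and ζ = 10/(2·6.837) = 0.7313.
2% settling time T_s ≈ 4/(ζω_n) = 4/5 = 0.8 s.

T_s ≈ 0.8 s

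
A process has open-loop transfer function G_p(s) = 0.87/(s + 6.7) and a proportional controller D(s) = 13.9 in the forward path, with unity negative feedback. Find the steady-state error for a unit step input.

0.357

The loop is type 0. Static position error constant K_pos = D(0)·G_p(0) = 13.9·0.1299 = 1.805.
Steady-state error to a unit step: e_ss = 1/(1+K_pos) = 1/2.805 = 0.357.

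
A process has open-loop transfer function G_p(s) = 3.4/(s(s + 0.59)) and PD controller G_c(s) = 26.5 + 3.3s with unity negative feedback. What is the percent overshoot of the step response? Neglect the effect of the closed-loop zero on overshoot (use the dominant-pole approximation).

8.24%

Forward path: (26.5 + 3.3s)·3.4/(s(s+0.59)). The closed-loop characteristic equation is s² + (0.59 + 3.4·3.3)s + 3.4·26.5 = 0.
That is s² + 11.81s + 90.1 = 0, so ω_n = 9.492 rad/s and ζ = 11.81/(2·9.492) = 0.6221.
%OS = 100·exp(−πζ/√(1−ζ²)) = 8.24%.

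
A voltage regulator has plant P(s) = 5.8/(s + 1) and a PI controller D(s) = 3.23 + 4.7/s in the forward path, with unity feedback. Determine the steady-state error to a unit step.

0

The open loop D(s)P(s) has a pole at the origin (type 1), so the static position error constant is infinite and e_ss = 1/(1+∞) = 0.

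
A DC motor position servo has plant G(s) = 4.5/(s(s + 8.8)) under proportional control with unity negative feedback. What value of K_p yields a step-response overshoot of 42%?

K_p = 60.7

From %OS = 100·exp(−πζ/√(1−ζ²)) = 42%, ζ = −ln(0.42)/√(π²+ln²(0.42)) = 0.2662.
Characteristic equation s² + 8.8s + 4.5K_p = 0 gives ζ = 8.8/(2√(4.5K_p)).
Setting ζ = 0.2662: √(4.5K_p) = 8.8/(2·0.2662) = 16.53, so K_p = 273.3/4.5 = 60.7.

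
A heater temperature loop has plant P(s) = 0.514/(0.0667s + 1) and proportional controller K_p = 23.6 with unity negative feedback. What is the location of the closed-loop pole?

s = -196.9

Closed loop: T(s) = K_p·P/(1+K_p·P) = 12.13/(0.0667s + 1 + 12.13), with pole at s = −(1 + 12.13)/0.0667 = −196.9.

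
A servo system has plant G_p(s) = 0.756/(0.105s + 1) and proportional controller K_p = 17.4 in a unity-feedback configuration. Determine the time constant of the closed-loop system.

τ = 0.00742 s

Closed loop: T(s) = K_p·G_p/(1+K_p·G_p) = 13.15/(0.105s + 1 + 13.15), with pole at s = −(1 + 13.15)/0.105 = −134.8.
Closed-loop time constant τ = 1/134.8 = 0.00742 s.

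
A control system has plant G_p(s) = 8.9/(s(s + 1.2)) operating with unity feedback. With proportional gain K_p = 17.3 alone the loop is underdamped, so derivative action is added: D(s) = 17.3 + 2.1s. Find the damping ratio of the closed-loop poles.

ζ = 0.801

Forward path: (17.3 + 2.1s)·8.9/(s(s+1.2)). The closed-loop characteristic equation is s² + (1.2 + 8.9·2.1)s + 8.9·17.3 = 0.
That is s² + 19.89s + 154 = 0, so ω_n = 12.41 rad/s and ζ = 19.89/(2·12.41) = 0.8015.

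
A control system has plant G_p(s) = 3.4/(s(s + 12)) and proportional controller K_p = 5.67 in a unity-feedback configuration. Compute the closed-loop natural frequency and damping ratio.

1 + K_p·G_p(s) = 0 gives s² + 12s + 19.28 = 0.
Matching s² + 2ζω_n s + ω_n²: ω_n = √19.28 = 4.391 rad/s and 2ζω_n = 12, so ζ = 12/(2·4.391) = 1.37.

ω_n = 4.39 rad/s, ζ = 1.37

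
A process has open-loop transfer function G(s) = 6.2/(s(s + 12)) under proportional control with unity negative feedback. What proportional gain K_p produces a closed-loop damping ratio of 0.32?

K_p = 56.7

Closed-loop characteristic equation: s² + 12s + K_p·6.2 = 0.
So ω_n = √(6.2K_p) and 2ζω_n = 12, giving ζ = 12/(2√(6.2K_p)).
Setting ζ = 0.32: √(6.2K_p) = 12/(2·0.32) = 18.75, so K_p = 351.6/6.2 = 56.7.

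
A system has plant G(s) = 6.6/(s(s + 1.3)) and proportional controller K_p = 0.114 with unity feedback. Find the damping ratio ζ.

ζ = 0.749

The closed-loop denominator is s(s+1.3) + 0.114·6.6 = s² + 1.3s + 0.7524.
Matching s² + 2ζω_n s + ω_n²: ω_n = √0.7524 = 0.8674 rad/s and 2ζω_n = 1.3, so ζ = 1.3/(2·0.8674) = 0.749.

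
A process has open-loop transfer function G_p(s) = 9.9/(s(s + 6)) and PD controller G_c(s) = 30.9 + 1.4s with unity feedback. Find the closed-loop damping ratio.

ζ = 0.568

Forward path: (30.9 + 1.4s)·9.9/(s(s+6)). The closed-loop characteristic equation is s² + (6 + 9.9·1.4)s + 9.9·30.9 = 0.
That is s² + 19.86s + 305.9 = 0, so ω_n = 17.49 rad/s and ζ = 19.86/(2·17.49) = 0.5677.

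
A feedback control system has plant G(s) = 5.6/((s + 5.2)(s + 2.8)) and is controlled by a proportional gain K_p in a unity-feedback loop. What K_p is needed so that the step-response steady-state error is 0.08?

Steady-state error for a unit step on this type-0 loop is 1/(1 + K_p·G(0)).
G(0) = 0.3846. Require 1/(1 + K_p·0.3846) = 0.08, so 1 + 0.3846·K_p = 12.5.
K_p = (12.5 − 1)/0.3846 = 29.9.

K_p = 29.9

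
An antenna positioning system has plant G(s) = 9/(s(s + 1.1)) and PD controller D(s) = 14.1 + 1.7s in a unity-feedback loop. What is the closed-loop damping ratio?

Forward path: (14.1 + 1.7s)·9/(s(s+1.1)). The closed-loop characteristic equation is s² + (1.1 + 9·1.7)s + 9·14.1 = 0.
That is s² + 16.4s + 126.9 = 0, so ω_n = 11.26 rad/s and ζ = 16.4/(2·11.26) = 0.7279.

ζ = 0.728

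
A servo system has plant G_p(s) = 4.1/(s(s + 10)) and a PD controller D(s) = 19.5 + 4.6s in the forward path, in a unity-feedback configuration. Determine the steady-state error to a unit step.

The open loop D(s)G_p(s) has a pole at the origin (type 1), so the static position error constant is infinite and e_ss = 1/(1+∞) = 0.

0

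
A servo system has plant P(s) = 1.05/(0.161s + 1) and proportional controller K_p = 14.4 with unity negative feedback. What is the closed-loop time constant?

Closed loop: T(s) = K_p·P/(1+K_p·P) = 15.12/(0.161s + 1 + 15.12), with pole at s = −(1 + 15.12)/0.161 = −100.1.
Closed-loop time constant τ = 1/100.1 = 0.00999 s.

τ = 0.00999 s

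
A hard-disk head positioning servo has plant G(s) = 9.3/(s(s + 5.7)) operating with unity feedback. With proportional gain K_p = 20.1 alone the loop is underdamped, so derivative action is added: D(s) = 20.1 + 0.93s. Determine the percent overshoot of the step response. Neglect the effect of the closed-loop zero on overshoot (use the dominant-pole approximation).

14.4%

Forward path: (20.1 + 0.93s)·9.3/(s(s+5.7)). The closed-loop characteristic equation is s² + (5.7 + 9.3·0.93)s + 9.3·20.1 = 0.
That is s² + 14.35s + 186.9 = 0, so ω_n = 13.67 rad/s and ζ = 14.35/(2·13.67) = 0.5247.
%OS = 100·exp(−πζ/√(1−ζ²)) = 14.4%.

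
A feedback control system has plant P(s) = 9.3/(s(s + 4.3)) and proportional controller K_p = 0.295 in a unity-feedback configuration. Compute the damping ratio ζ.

ζ = 1.3

With unity feedback the closed-loop characteristic equation is s² + 4.3s + 0.295·9.3 = s² + 4.3s + 2.744 = 0.
So ω_n² = 2.744 ⇒ ω_n = 1.656 rad/s, and ζ = 4.3/(2ω_n) = 1.3.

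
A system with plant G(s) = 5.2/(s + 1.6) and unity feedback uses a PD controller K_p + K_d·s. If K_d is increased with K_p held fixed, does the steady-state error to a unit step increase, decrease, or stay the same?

K_d affects only the transient (the s-coefficient); the DC loop gain, and hence e_ss, depends only on K_p.

unchanged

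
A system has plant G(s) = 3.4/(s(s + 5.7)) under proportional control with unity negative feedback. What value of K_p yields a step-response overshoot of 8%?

From %OS = 100·exp(−πζ/√(1−ζ²)) = 8%, ζ = −ln(0.08)/√(π²+ln²(0.08)) = 0.6266.
Characteristic equation s² + 5.7s + 3.4K_p = 0 gives ζ = 5.7/(2√(3.4K_p)).
Setting ζ = 0.6266: √(3.4K_p) = 5.7/(2·0.6266) = 4.549, so K_p = 20.69/3.4 = 6.09.

K_p = 6.09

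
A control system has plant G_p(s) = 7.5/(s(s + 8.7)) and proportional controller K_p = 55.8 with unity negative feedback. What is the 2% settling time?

From 1 + K_pG_p(s) = 0: s² + 8.7s + 418.5 = 0 ⇒ ω_n = 20.46, ζ = 0.2126.
2% settling time T_s ≈ 4/(ζω_n) = 4/4.35 = 0.92 s.

T_s ≈ 0.92 s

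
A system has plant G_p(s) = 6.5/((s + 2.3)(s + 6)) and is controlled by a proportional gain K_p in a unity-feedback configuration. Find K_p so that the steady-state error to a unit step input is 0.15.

K_p = 12

For a type-0 loop with proportional control, e_ss = 1/(1 + K_p·G_p(0)).
G_p(0) = 0.471. Require 1/(1 + K_p·0.471) = 0.15, so 1 + 0.471·K_p = 6.667.
K_p = (6.667 − 1)/0.471 = 12.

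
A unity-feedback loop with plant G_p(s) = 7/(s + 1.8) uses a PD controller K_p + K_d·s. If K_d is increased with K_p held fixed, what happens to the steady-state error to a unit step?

unchanged

At s = 0 the derivative term contributes nothing: C(0) = K_p regardless of K_d, so K_pos = K_p·G_p(0) and e_ss are unchanged.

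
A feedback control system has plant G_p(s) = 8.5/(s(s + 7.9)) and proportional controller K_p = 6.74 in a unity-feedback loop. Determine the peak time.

T_p = 0.487 s

From 1 + K_pG_p(s) = 0: s² + 7.9s + 57.29 = 0 ⇒ ω_n = 7.569, ζ = 0.5219.
Damped frequency ω_d = ω_n√(1−ζ²) = 6.457 rad/s, so peak time T_p = π/ω_d = 0.487 s.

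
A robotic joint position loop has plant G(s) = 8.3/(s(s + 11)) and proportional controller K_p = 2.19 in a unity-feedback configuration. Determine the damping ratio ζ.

ζ = 1.29

The closed-loop denominator is s(s+11) + 2.19·8.3 = s² + 11s + 18.18.
Matching s² + 2ζω_n s + ω_n²: ω_n = √18.18 = 4.263 rad/s and 2ζω_n = 11, so ζ = 11/(2·4.263) = 1.29.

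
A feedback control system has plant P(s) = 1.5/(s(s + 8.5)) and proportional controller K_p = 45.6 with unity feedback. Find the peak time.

From 1 + K_pP(s) = 0: s² + 8.5s + 68.4 = 0 ⇒ ω_n = 8.27, ζ = 0.5139.
Damped frequency ω_d = ω_n√(1−ζ²) = 7.095 rad/s, so peak time T_p = π/ω_d = 0.443 s.

T_p = 0.443 s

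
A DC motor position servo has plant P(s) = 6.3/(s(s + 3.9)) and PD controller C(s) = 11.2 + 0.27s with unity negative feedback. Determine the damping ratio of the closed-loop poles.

Forward path: (11.2 + 0.27s)·6.3/(s(s+3.9)). The closed-loop characteristic equation is s² + (3.9 + 6.3·0.27)s + 6.3·11.2 = 0.
That is s² + 5.601s + 70.56 = 0, so ω_n = 8.4 rad/s and ζ = 5.601/(2·8.4) = 0.3334.

ζ = 0.333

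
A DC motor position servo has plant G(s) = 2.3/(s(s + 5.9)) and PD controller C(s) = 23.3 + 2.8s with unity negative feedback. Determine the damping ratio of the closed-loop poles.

Forward path: (23.3 + 2.8s)·2.3/(s(s+5.9)). The closed-loop characteristic equation is s² + (5.9 + 2.3·2.8)s + 2.3·23.3 = 0.
That is s² + 12.34s + 53.59 = 0, so ω_n = 7.321 rad/s and ζ = 12.34/(2·7.321) = 0.8428.

ζ = 0.843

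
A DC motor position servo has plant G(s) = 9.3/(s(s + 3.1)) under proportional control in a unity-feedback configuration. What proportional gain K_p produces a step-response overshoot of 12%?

K_p = 0.825

From %OS = 100·exp(−πζ/√(1−ζ²)) = 12%, ζ = −ln(0.12)/√(π²+ln²(0.12)) = 0.5594.
Characteristic equation s² + 3.1s + 9.3K_p = 0 gives ζ = 3.1/(2√(9.3K_p)).
Setting ζ = 0.5594: √(9.3K_p) = 3.1/(2·0.5594) = 2.771, so K_p = 7.677/9.3 = 0.825.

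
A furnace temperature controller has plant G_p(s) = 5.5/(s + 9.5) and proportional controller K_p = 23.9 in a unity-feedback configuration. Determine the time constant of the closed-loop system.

τ = 0.00709 s

Closed-loop transfer function: T(s) = K_p·G_p(s)/(1 + K_p·G_p(s)) = 131.4/(s + 9.5 + 131.4) = 131.4/(s + 140.9).
Time constant τ = 1/140.9 = 0.00709 s.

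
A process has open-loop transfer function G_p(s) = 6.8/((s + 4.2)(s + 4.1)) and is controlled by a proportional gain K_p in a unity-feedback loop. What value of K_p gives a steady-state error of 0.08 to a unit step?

For a type-0 loop with proportional control, e_ss = 1/(1 + K_p·G_p(0)).
G_p(0) = 0.3949. Require 1/(1 + K_p·0.3949) = 0.08, so 1 + 0.3949·K_p = 12.5.
K_p = (12.5 − 1)/0.3949 = 29.1.

K_p = 29.1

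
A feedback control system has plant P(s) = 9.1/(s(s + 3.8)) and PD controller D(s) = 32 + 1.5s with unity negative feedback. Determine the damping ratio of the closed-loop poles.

ζ = 0.511

Forward path: (32 + 1.5s)·9.1/(s(s+3.8)). The closed-loop characteristic equation is s² + (3.8 + 9.1·1.5)s + 9.1·32 = 0.
That is s² + 17.45s + 291.2 = 0, so ω_n = 17.06 rad/s and ζ = 17.45/(2·17.06) = 0.5113.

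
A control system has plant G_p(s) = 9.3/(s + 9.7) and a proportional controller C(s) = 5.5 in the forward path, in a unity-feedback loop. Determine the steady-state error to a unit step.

The loop is type 0. Static position error constant K_pos = C(0)·G_p(0) = 5.5·0.9588 = 5.273.
Steady-state error to a unit step: e_ss = 1/(1+K_pos) = 1/6.273 = 0.159.

0.159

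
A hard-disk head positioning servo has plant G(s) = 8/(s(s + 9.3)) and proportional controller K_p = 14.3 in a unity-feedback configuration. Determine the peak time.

Closed-loop characteristic equation: s² + 9.3s + 114.4 = 0, so ω_n = 10.7 rad/s and ζ = 9.3/(2·10.7) = 0.4348.
Damped frequency ω_d = ω_n√(1−ζ²) = 9.632 rad/s, so peak time T_p = π/ω_d = 0.326 s.

T_p = 0.326 s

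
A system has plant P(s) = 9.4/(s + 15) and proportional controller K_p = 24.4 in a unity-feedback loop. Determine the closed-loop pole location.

s = -244.4

Closed-loop transfer function: T(s) = K_p·P(s)/(1 + K_p·P(s)) = 229.4/(s + 15 + 229.4) = 229.4/(s + 244.4).
The closed-loop pole is at s = −244.4.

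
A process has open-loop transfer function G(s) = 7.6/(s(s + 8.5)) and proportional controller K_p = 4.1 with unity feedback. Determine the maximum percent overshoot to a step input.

Closed-loop characteristic equation: s² + 8.5s + 31.16 = 0, so ω_n = 5.582 rad/s and ζ = 8.5/(2·5.582) = 0.7614.
%OS = 100·exp(−πζ/√(1−ζ²)) = 100·exp(−π·0.7614/√0.4203) = 2.5%.

2.5%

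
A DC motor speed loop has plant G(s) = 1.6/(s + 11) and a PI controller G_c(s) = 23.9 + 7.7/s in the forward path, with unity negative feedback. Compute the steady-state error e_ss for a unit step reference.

The open loop G_c(s)G(s) has a pole at the origin (type 1), so the static position error constant is infinite and e_ss = 1/(1+∞) = 0.

0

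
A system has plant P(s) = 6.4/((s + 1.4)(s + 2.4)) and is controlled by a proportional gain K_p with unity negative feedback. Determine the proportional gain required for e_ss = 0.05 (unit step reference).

K_p = 9.97

The loop is type 0, so e_ss(step) = 1/(1 + K_pos) with K_pos = K_p·P(0).
P(0) = 1.905. Require 1/(1 + K_p·1.905) = 0.05, so 1 + 1.905·K_p = 20.
K_p = (20 − 1)/1.905 = 9.97.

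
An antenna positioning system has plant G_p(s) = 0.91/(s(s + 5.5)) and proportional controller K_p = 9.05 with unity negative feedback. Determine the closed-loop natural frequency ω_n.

The closed-loop denominator is s(s+5.5) + 9.05·0.91 = s² + 5.5s + 8.236.
So ω_n² = 8.236 ⇒ ω_n = 2.87 rad/s, and ζ = 5.5/(2ω_n) = 0.958.

ω_n = 2.87 rad/s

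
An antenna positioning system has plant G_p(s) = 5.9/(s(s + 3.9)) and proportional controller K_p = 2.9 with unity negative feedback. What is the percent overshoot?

18.6%

Closed-loop characteristic equation: s² + 3.9s + 17.11 = 0, so ω_n = 4.136 rad/s and ζ = 3.9/(2·4.136) = 0.4714.
%OS = 100·exp(−πζ/√(1−ζ²)) = 100·exp(−π·0.4714/√0.7778) = 18.6%.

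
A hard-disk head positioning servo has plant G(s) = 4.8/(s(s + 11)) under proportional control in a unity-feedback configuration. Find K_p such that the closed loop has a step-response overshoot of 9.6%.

From %OS = 100·exp(−πζ/√(1−ζ²)) = 9.6%, ζ = −ln(0.096)/√(π²+ln²(0.096)) = 0.5979.
Characteristic equation s² + 11s + 4.8K_p = 0 gives ζ = 11/(2√(4.8K_p)).
Setting ζ = 0.5979: √(4.8K_p) = 11/(2·0.5979) = 9.199, so K_p = 84.62/4.8 = 17.6.

K_p = 17.6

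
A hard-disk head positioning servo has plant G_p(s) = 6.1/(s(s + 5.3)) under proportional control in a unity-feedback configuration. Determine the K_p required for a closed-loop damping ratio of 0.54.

K_p = 3.95

Closed-loop characteristic equation: s² + 5.3s + K_p·6.1 = 0.
So ω_n = √(6.1K_p) and 2ζω_n = 5.3, giving ζ = 5.3/(2√(6.1K_p)).
Setting ζ = 0.54: √(6.1K_p) = 5.3/(2·0.54) = 4.907, so K_p = 24.08/6.1 = 3.95.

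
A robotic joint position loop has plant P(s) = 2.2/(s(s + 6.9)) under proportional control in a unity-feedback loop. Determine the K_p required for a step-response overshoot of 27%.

From %OS = 100·exp(−πζ/√(1−ζ²)) = 27%, ζ = −ln(0.27)/√(π²+ln²(0.27)) = 0.3847.
Characteristic equation s² + 6.9s + 2.2K_p = 0 gives ζ = 6.9/(2√(2.2K_p)).
Setting ζ = 0.3847: √(2.2K_p) = 6.9/(2·0.3847) = 8.968, so K_p = 80.43/2.2 = 36.6.

K_p = 36.6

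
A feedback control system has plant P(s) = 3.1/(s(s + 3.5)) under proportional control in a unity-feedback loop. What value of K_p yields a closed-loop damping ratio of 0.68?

K_p = 2.14

Closed-loop characteristic equation: s² + 3.5s + K_p·3.1 = 0.
So ω_n = √(3.1K_p) and 2ζω_n = 3.5, giving ζ = 3.5/(2√(3.1K_p)).
Setting ζ = 0.68: √(3.1K_p) = 3.5/(2·0.68) = 2.574, so K_p = 6.623/3.1 = 2.14.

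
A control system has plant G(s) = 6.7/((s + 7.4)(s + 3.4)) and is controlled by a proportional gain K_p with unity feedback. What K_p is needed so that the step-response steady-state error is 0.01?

Steady-state error for a unit step on this type-0 loop is 1/(1 + K_p·G(0)).
G(0) = 0.2663. Require 1/(1 + K_p·0.2663) = 0.01, so 1 + 0.2663·K_p = 100.
K_p = (100 − 1)/0.2663 = 372.

K_p = 372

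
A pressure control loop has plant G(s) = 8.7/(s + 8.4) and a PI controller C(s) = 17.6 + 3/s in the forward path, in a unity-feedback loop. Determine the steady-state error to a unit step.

The open loop C(s)G(s) has a pole at the origin (type 1), so the static position error constant is infinite and e_ss = 1/(1+∞) = 0.

0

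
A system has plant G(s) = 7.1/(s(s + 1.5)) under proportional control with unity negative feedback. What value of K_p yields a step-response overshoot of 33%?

From %OS = 100·exp(−πζ/√(1−ζ²)) = 33%, ζ = −ln(0.33)/√(π²+ln²(0.33)) = 0.3328.
Characteristic equation s² + 1.5s + 7.1K_p = 0 gives ζ = 1.5/(2√(7.1K_p)).
Setting ζ = 0.3328: √(7.1K_p) = 1.5/(2·0.3328) = 2.254, so K_p = 5.079/7.1 = 0.715.

K_p = 0.715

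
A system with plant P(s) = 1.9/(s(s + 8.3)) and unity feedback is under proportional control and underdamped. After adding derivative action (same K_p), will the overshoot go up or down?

The derivative term adds K·K_d to the s-coefficient of the characteristic equation, raising 2ζω_n while ω_n is unchanged; ζ increases, so overshoot decreases.

decrease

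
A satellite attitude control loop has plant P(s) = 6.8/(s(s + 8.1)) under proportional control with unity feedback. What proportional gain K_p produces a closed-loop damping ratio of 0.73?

Closed-loop characteristic equation: s² + 8.1s + K_p·6.8 = 0.
So ω_n = √(6.8K_p) and 2ζω_n = 8.1, giving ζ = 8.1/(2√(6.8K_p)).
Setting ζ = 0.73: √(6.8K_p) = 8.1/(2·0.73) = 5.548, so K_p = 30.78/6.8 = 4.53.

K_p = 4.53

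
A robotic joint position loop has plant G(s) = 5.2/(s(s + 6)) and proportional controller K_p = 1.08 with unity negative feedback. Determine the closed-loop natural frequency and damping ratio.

1 + K_p·G(s) = 0 gives s² + 6s + 5.616 = 0.
So ω_n² = 5.616 ⇒ ω_n = 2.37 rad/s, and ζ = 6/(2ω_n) = 1.27.

ω_n = 2.37 rad/s, ζ = 1.27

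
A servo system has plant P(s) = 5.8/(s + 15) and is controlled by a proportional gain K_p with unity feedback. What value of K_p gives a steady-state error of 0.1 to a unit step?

The loop is type 0, so e_ss(step) = 1/(1 + K_pos) with K_pos = K_p·P(0).
P(0) = 0.3867. Require 1/(1 + K_p·0.3867) = 0.1, so 1 + 0.3867·K_p = 10.
K_p = (10 − 1)/0.3867 = 23.3.

K_p = 23.3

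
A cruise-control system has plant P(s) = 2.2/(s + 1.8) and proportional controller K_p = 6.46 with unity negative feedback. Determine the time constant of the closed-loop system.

τ = 0.0625 s

Closed-loop transfer function: T(s) = K_p·P(s)/(1 + K_p·P(s)) = 14.21/(s + 1.8 + 14.21) = 14.21/(s + 16.01).
Time constant τ = 1/16.01 = 0.0625 s.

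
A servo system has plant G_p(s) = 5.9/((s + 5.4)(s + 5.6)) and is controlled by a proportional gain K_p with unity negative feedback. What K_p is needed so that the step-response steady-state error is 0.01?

K_p = 507

The loop is type 0, so e_ss(step) = 1/(1 + K_pos) with K_pos = K_p·G_p(0).
G_p(0) = 0.1951. Require 1/(1 + K_p·0.1951) = 0.01, so 1 + 0.1951·K_p = 100.
K_p = (100 − 1)/0.1951 = 507.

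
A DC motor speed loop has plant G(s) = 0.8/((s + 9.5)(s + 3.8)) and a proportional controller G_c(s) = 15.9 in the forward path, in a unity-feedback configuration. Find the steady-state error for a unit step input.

0.739

The loop is type 0. Static position error constant K_pos = G_c(0)·G(0) = 15.9·0.02216 = 0.3524.
Steady-state error to a unit step: e_ss = 1/(1+K_pos) = 1/1.352 = 0.739.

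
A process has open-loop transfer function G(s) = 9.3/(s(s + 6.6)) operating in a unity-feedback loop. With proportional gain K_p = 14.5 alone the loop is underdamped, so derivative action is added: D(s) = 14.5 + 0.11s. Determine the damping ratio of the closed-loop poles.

ζ = 0.328

Forward path: (14.5 + 0.11s)·9.3/(s(s+6.6)). The closed-loop characteristic equation is s² + (6.6 + 9.3·0.11)s + 9.3·14.5 = 0.
That is s² + 7.623s + 134.9 = 0, so ω_n = 11.61 rad/s and ζ = 7.623/(2·11.61) = 0.3282.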